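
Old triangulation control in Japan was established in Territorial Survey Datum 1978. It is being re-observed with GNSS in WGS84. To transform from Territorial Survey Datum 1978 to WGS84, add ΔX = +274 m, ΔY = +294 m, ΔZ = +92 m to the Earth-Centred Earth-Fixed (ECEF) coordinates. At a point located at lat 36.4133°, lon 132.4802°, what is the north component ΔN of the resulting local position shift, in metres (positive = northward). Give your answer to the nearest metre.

At φ = 36.4133°, λ = 132.4802°: sin φ = 0.593606, cos φ = 0.804756, sin λ = 0.737511, cos λ = -0.675335.
ΔN = −sin φ cos λ·ΔX − sin φ sin λ·ΔY + cos φ·ΔZ = −(0.593606)(-0.675335)(274) − (0.593606)(0.737511)(294) + (0.804756)(92) = 55.17 m.

ΔN = 55 m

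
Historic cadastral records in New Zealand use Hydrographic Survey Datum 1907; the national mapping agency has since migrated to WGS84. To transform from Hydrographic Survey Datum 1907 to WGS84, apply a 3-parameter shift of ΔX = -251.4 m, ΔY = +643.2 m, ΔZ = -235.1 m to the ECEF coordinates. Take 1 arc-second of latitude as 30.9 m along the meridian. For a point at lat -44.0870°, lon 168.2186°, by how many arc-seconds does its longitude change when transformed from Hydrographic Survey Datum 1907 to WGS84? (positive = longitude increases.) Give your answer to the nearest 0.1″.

Δλ = -26.1″

sin φ = -0.695750, cos φ = 0.718284, sin λ = 0.204178, cos λ = -0.978934.
East component: ΔE = −sin λ·ΔX + cos λ·ΔY = −(0.204178)(-251.4) + (-0.978934)(643.2) = -578.32 m.
1° of latitude spans 3600 × 30.90 = 111240 m; at latitude φ, 1° of longitude spans that × cos φ = 79901.9 m, so Δλ = -578.32 / 79901.9 × 3600 = -26.056″.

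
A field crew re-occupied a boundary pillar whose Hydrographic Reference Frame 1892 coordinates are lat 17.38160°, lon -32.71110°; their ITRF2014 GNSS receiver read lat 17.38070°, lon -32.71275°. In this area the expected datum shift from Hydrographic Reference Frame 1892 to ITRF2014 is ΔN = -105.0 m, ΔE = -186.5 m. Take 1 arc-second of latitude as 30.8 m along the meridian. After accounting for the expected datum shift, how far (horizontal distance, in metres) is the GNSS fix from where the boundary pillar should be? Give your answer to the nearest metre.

Observed coordinate differences: Δφ = -0.00090°, Δλ = -0.00165°.
Converting to metres (1° lat = 110880 m, cos φ = 0.954336): observed ΔN = -99.8 m, observed ΔE = -174.6 m.
Subtracting the expected shift leaves a residual of -99.8 − (-105.0) = 5.2 m north and -174.6 − (-186.5) = 11.9 m east.
Residual distance = √(5.2² + 11.9²) = 13.0 m.

13 m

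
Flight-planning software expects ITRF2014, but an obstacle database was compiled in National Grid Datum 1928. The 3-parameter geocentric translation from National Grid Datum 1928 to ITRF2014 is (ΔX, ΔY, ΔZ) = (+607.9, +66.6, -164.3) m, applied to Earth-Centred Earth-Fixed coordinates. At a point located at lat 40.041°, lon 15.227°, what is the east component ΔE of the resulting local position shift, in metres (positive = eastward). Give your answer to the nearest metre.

ΔE = -95 m

The local east axis at (φ, λ) is (−sin λ, cos λ, 0), so ΔE = −sin(15.227°)·607.9 + cos(15.227°)·66.6 = -95.40 m.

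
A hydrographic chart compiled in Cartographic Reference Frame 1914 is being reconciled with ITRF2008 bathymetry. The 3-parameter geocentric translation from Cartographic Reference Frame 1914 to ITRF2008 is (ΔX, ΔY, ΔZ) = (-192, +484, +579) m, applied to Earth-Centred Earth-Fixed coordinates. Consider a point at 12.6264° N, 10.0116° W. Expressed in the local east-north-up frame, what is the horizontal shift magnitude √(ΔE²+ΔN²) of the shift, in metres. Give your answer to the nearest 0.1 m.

766.0 m

The local east axis at (φ, λ) is (−sin λ, cos λ, 0), so ΔE = −sin(-10.0116°)·(-192) + cos(-10.0116°)·484 = 443.25 m.
The local north axis is (−sin φ cos λ, −sin φ sin λ, cos φ), giving ΔN = 41.331 + 18.393 + 564.998 = 624.72 m.
Horizontal magnitude = √(ΔE² + ΔN²) = √(443.25² + 624.72²) = 765.99 m.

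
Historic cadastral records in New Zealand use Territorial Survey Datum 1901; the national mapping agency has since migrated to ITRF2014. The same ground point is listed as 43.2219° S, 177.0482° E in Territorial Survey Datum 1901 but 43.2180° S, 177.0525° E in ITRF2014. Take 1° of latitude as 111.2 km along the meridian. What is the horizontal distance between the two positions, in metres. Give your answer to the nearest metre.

556 m

Δφ = -43.2180° − -43.2219° = +0.0039°; Δλ = 177.0525° − 177.0482° = +0.0043°.
ΔN = Δφ × 111200 = 433.7 m; ΔE = Δλ × 111200 × cos(-43.2219°) = +0.0043 × 111200 × 0.728707 = 348.4 m.
Distance = √(ΔE² + ΔN²) = √(348.4² + 433.7²) = 556.3 m.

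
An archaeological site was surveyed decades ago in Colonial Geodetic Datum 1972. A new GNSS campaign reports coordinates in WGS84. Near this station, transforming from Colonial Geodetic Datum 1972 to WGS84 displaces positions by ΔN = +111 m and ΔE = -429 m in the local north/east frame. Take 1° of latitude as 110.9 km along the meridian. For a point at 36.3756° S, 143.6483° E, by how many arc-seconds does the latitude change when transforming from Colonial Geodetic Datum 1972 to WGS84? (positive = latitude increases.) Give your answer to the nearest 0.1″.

1° of latitude = 110.9 km, so Δφ = 111.0 / 110900 = 0.0010009° = 3.603″.

Δφ = 3.6″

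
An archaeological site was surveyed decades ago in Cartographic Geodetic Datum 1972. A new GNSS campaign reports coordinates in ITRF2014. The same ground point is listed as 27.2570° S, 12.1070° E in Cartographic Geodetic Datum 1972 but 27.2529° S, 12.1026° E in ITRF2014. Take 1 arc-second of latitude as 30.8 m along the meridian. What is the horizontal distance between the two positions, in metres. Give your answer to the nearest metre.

628 m

Δφ = -27.2529° − -27.2570° = +0.0041°; Δλ = 12.1026° − 12.1070° = -0.0044°.
1° of latitude = 3600 × 30.80 = 110880 m.
ΔN = Δφ × 110880 = 454.6 m; ΔE = Δλ × 110880 × cos(-27.2570°) = -0.0044 × 110880 × 0.888961 = -433.7 m.
Distance = √(ΔE² + ΔN²) = √((-433.7)² + 454.6²) = 628.3 m.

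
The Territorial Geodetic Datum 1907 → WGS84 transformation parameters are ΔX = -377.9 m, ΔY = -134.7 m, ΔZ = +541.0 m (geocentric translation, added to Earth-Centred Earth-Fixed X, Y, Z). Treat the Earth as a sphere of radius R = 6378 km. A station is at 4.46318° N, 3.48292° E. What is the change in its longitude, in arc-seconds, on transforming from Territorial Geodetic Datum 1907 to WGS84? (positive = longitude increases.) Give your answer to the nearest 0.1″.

Δλ = -3.6″

sin φ = 0.077818, cos φ = 0.996968, sin λ = 0.060751, cos λ = 0.998153.
East component: ΔE = −sin λ·ΔX + cos λ·ΔY = −(0.060751)(-377.9) + (0.998153)(-134.7) = -111.49 m.
1° of latitude spans πR/180 = 111317 m; at latitude φ, 1° of longitude spans that × cos φ = 110979.5 m, so Δλ = -111.49 / 110979.5 × 3600 = -3.617″.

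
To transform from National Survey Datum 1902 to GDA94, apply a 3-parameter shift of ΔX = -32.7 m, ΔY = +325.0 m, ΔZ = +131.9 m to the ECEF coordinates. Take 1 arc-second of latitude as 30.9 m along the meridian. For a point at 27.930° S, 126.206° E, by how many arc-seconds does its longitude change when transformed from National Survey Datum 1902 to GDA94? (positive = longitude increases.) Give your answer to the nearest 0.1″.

sin φ = -0.468392, cos φ = 0.883521, sin λ = 0.806898, cos λ = -0.590690.
East component: ΔE = −sin λ·ΔX + cos λ·ΔY = −(0.806898)(-32.7) + (-0.590690)(325.0) = -165.59 m.
1° of latitude spans 3600 × 30.90 = 111240 m; at latitude φ, 1° of longitude spans that × cos φ = 98282.8 m, so Δλ = -165.59 / 98282.8 × 3600 = -6.065″.

Δλ = -6.1″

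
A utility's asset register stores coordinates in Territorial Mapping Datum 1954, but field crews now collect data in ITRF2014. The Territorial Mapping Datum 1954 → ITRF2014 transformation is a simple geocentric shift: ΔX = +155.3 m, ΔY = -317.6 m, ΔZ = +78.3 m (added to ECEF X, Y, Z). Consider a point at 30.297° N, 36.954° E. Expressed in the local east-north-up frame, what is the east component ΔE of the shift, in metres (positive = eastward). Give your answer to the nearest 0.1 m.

At φ = 30.297°, λ = 36.954°: sin φ = 0.504482, cos φ = 0.863422, sin λ = 0.601174, cos λ = 0.799118.
ΔE = −sin λ·ΔX + cos λ·ΔY = −(0.601174)·(155.3) + (0.799118)·(-317.6) = -347.16 m.

ΔE = -347.2 m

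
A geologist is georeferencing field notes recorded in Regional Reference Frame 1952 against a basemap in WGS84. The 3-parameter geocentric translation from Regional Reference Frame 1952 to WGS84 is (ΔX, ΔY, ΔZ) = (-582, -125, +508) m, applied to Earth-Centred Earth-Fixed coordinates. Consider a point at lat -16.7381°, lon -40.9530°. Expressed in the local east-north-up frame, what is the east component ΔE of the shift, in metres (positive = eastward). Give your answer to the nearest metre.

ΔE = -476 m

At φ = -16.7381°, λ = -40.9530°: sin φ = -0.287997, cos φ = 0.957631, sin λ = -0.655440, cos λ = 0.755247.
ΔE = −sin λ·ΔX + cos λ·ΔY = −(-0.655440)·(-582) + (0.755247)·(-125) = -475.87 m.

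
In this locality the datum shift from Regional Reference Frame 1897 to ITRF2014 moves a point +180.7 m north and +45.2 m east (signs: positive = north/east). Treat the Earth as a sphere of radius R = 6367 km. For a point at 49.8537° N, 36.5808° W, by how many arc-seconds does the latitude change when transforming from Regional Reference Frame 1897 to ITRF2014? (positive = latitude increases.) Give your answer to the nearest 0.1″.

On a sphere of radius R, 1 rad of latitude = R, so Δφ = ΔN / R = 180.7 / 6367000 = 2.8381e-05 rad = 5.854″.

Δφ = 5.9″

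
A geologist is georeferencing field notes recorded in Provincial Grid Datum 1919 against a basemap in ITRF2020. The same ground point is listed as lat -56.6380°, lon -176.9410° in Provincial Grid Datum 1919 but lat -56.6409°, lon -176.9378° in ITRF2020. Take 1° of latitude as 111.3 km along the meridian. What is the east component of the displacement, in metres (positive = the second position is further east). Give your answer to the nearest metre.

Δφ = -56.6409° − -56.6380° = -0.0029°; Δλ = -176.9378° − -176.9410° = +0.0032°.
ΔN = Δφ × 111300 = -322.8 m; ΔE = Δλ × 111300 × cos(-56.6380°) = +0.0032 × 111300 × 0.549927 = 195.9 m.

ΔE = 196 m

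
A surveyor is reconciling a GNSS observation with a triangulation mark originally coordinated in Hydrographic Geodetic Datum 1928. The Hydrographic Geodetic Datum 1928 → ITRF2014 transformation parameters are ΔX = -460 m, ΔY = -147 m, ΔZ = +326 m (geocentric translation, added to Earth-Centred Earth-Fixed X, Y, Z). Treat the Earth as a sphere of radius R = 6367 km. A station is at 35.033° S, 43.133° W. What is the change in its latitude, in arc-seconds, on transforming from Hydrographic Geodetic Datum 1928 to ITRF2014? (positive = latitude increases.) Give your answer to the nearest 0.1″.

sin φ = -0.574048, cos φ = 0.818822, sin λ = -0.683694, cos λ = 0.729769.
North component: ΔN = −sin φ cos λ·ΔX − sin φ sin λ·ΔY + cos φ·ΔZ = −(-0.574048)(0.729769)(-460) − (-0.574048)(-0.683694)(-147) + (0.818822)(326) = 131.93 m.
1° of latitude spans πR/180 = 111125 m, so Δφ = 131.93 / 111125 × 3600 = 4.274″.

Δφ = 4.3″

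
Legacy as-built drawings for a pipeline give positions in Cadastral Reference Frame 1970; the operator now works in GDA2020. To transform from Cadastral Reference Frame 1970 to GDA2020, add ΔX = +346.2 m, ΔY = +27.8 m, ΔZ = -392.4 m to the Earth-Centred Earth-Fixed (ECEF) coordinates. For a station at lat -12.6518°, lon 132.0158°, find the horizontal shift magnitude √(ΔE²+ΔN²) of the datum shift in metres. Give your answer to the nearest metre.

510 m

The local east axis at (φ, λ) is (−sin λ, cos λ, 0), so ΔE = −sin(132.0158°)·346.2 + cos(132.0158°)·27.8 = -275.82 m.
The local north axis is (−sin φ cos λ, −sin φ sin λ, cos φ), giving ΔN = -50.753 + 4.524 − 382.872 = -429.10 m.
Horizontal magnitude = √(ΔE² + ΔN²) = √((-275.82)² + (-429.10)²) = 510.10 m.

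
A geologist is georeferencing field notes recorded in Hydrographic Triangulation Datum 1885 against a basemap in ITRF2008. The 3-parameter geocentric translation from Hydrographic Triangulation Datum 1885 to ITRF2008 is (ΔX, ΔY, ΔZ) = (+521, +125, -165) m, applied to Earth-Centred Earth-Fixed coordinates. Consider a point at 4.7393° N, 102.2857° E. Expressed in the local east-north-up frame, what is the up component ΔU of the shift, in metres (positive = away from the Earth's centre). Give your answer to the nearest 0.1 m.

ΔU = -2.4 m

At φ = 4.7393°, λ = 102.2857°: sin φ = 0.082622, cos φ = 0.996581, sin λ = 0.977099, cos λ = -0.212787.
ΔU = cos φ cos λ·ΔX + cos φ sin λ·ΔY + sin φ·ΔZ = (0.996581)(-0.212787)(521) + (0.996581)(0.977099)(125) + (0.082622)(-165) = -2.40 m.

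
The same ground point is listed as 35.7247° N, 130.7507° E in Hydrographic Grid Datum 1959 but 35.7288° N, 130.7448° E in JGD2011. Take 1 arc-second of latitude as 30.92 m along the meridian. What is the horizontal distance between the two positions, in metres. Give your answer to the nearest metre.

Δφ = 35.7288° − 35.7247° = +0.0041°; Δλ = 130.7448° − 130.7507° = -0.0059°.
1° of latitude = 3600 × 30.92 = 111312 m.
ΔN = Δφ × 111312 = 456.4 m; ΔE = Δλ × 111312 × cos(35.7247°) = -0.0059 × 111312 × 0.811832 = -533.2 m.
Distance = √(ΔE² + ΔN²) = √((-533.2)² + 456.4²) = 701.8 m.

702 m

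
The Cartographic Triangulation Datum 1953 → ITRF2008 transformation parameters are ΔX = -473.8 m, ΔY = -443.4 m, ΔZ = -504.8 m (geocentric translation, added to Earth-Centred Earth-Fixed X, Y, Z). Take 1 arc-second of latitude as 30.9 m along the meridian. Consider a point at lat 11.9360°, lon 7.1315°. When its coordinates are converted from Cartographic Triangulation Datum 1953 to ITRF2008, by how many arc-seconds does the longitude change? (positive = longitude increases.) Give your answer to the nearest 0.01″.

Δλ = -12.61″

sin φ = 0.206819, cos φ = 0.978379, sin λ = 0.124147, cos λ = 0.992264.
East component: ΔE = −sin λ·ΔX + cos λ·ΔY = −(0.124147)(-473.8) + (0.992264)(-443.4) = -381.15 m.
1° of latitude spans 3600 × 30.90 = 111240 m; at latitude φ, 1° of longitude spans that × cos φ = 108834.9 m, so Δλ = -381.15 / 108834.9 × 3600 = -12.608″.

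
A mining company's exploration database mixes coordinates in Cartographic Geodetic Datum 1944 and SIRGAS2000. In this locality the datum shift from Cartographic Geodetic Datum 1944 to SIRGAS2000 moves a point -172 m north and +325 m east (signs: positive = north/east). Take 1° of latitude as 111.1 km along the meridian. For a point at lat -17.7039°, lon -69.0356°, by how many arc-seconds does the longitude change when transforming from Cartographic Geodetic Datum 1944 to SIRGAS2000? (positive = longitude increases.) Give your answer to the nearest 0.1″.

At latitude -17.7039°, cos φ = 0.952641.
1° of longitude at this latitude = 111.1 × cos φ = 105.84 km, so Δλ = 325.0 / 105838.4 = 0.0030707° = 11.055″.

Δλ = 11.1″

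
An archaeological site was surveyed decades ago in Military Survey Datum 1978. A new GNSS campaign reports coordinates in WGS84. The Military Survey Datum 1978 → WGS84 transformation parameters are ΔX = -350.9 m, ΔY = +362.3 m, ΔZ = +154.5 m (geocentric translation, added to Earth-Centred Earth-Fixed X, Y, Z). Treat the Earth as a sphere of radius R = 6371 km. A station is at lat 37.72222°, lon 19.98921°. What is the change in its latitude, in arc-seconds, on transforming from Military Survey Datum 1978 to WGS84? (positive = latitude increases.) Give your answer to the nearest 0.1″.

Δφ = 8.0″

sin φ = 0.611834, cos φ = 0.790986, sin λ = 0.341843, cos λ = 0.939757.
North component: ΔN = −sin φ cos λ·ΔX − sin φ sin λ·ΔY + cos φ·ΔZ = −(0.611834)(0.939757)(-350.9) − (0.611834)(0.341843)(362.3) + (0.790986)(154.5) = 248.19 m.
1° of latitude spans πR/180 = 111195 m, so Δφ = 248.19 / 111195 × 3600 = 8.035″.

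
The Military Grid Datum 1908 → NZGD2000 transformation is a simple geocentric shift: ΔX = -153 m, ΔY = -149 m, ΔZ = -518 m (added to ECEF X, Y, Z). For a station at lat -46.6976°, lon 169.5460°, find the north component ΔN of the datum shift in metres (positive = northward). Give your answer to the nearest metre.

The local north axis is (−sin φ cos λ, −sin φ sin λ, cos φ), giving ΔN = 109.497 − 19.675 − 355.270 = -265.45 m.

ΔN = -265 m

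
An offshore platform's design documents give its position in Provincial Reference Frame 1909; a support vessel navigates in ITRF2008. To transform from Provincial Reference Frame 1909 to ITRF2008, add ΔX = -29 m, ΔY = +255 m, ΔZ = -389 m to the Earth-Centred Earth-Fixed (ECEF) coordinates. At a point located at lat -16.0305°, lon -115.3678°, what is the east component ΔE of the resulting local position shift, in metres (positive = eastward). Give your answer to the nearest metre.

The local east axis at (φ, λ) is (−sin λ, cos λ, 0), so ΔE = −sin(-115.3678°)·(-29) + cos(-115.3678°)·255 = -135.45 m.

ΔE = -135 m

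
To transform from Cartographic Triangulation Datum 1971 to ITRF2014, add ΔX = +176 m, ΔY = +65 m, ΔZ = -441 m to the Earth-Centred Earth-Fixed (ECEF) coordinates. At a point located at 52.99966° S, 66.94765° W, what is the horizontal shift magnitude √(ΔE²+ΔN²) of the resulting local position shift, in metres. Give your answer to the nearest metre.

319 m

At φ = -52.99966°, λ = -66.94765°: sin φ = -0.798632, cos φ = 0.601820, sin λ = -0.920147, cos λ = 0.391572.
ΔE = −sin λ·ΔX + cos λ·ΔY = −(-0.920147)·(176) + (0.391572)·(65) = 187.40 m.
ΔN = −sin φ cos λ·ΔX − sin φ sin λ·ΔY + cos φ·ΔZ = −(-0.798632)(0.391572)(176) − (-0.798632)(-0.920147)(65) + (0.601820)(-441) = -258.13 m.
Horizontal magnitude = √(ΔE² + ΔN²) = √(187.40² + (-258.13)²) = 318.98 m.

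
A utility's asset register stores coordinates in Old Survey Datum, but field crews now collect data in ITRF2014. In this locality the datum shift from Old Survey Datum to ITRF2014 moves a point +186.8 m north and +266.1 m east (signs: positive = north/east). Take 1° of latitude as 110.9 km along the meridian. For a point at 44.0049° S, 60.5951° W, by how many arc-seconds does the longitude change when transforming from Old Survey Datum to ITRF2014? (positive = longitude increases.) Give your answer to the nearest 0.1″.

At latitude -44.0049°, cos φ = 0.719280.
1° of longitude at this latitude = 110.9 × cos φ = 79.77 km, so Δλ = 266.1 / 79768.2 = 0.0033359° = 12.009″.

Δλ = 12.0″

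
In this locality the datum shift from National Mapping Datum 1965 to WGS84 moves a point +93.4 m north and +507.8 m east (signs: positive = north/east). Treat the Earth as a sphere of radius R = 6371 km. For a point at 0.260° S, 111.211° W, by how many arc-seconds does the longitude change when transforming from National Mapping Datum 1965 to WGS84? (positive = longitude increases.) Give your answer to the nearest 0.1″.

At latitude -0.260°, cos φ = 0.999990.
One radian of longitude at latitude φ spans R cos φ, so Δλ = ΔE / (R cos φ) = 507.8 / (6371000 × 0.999990) = 7.9706e-05 rad = 16.440″.

Δλ = 16.4″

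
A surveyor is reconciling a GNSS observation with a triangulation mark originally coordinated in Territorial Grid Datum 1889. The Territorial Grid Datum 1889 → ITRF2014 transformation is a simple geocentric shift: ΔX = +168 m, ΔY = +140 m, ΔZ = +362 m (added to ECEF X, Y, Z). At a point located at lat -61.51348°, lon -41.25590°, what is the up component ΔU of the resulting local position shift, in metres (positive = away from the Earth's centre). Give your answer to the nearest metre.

At φ = -61.51348°, λ = -41.25590°: sin φ = -0.878929, cos φ = 0.476952, sin λ = -0.659423, cos λ = 0.751772.
ΔU = cos φ cos λ·ΔX + cos φ sin λ·ΔY + sin φ·ΔZ = (0.476952)(0.751772)(168) + (0.476952)(-0.659423)(140) + (-0.878929)(362) = -301.97 m.

ΔU = -302 m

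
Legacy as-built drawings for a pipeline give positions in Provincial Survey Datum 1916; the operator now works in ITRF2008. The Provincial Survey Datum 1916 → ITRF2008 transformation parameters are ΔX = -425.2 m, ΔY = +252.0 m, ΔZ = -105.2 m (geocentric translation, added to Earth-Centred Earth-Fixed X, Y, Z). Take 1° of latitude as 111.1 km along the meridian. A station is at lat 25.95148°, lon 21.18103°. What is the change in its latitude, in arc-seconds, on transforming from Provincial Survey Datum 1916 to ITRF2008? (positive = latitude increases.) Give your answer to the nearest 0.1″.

sin φ = 0.437610, cos φ = 0.899165, sin λ = 0.361316, cos λ = 0.932443.
North component: ΔN = −sin φ cos λ·ΔX − sin φ sin λ·ΔY + cos φ·ΔZ = −(0.437610)(0.932443)(-425.2) − (0.437610)(0.361316)(252.0) + (0.899165)(-105.2) = 39.06 m.
1° of latitude spans 111100 m, so Δφ = 39.06 / 111100 × 3600 = 1.266″.

Δφ = 1.3″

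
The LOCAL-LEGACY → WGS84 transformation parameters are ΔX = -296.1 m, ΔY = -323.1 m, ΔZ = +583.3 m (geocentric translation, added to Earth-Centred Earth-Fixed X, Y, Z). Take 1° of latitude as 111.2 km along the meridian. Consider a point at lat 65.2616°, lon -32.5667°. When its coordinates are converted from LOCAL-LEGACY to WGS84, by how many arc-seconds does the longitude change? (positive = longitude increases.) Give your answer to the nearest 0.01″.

sin φ = 0.908228, cos φ = 0.418476, sin λ = -0.538281, cos λ = 0.842765.
East component: ΔE = −sin λ·ΔX + cos λ·ΔY = −(-0.538281)(-296.1) + (0.842765)(-323.1) = -431.68 m.
1° of latitude spans 111200 m; at latitude φ, 1° of longitude spans that × cos φ = 46534.5 m, so Δλ = -431.68 / 46534.5 × 3600 = -33.396″.

Δλ = -33.40″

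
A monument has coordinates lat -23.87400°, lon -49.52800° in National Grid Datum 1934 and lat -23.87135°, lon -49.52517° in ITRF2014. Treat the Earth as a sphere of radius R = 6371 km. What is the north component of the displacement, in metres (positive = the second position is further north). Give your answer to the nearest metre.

ΔN = 295 m

Δφ = -23.87135° − -23.87400° = +0.00265°; Δλ = -49.52517° − -49.52800° = +0.00283°.
1° along a meridian = πR/180 = 111195 m.
ΔN = Δφ × 111195 = 294.7 m; ΔE = Δλ × 111195 × cos(-23.87400°) = +0.00283 × 111195 × 0.914438 = 287.8 m.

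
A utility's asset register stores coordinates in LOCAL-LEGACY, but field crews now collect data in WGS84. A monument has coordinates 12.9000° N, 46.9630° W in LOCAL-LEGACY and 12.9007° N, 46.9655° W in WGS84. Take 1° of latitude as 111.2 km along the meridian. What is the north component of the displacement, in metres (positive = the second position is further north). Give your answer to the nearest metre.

ΔN = 78 m

Δφ = 12.9007° − 12.9000° = +0.0007°; Δλ = -46.9655° − -46.9630° = -0.0025°.
ΔN = Δφ × 111200 = 77.8 m; ΔE = Δλ × 111200 × cos(12.9000°) = -0.0025 × 111200 × 0.974761 = -271.0 m.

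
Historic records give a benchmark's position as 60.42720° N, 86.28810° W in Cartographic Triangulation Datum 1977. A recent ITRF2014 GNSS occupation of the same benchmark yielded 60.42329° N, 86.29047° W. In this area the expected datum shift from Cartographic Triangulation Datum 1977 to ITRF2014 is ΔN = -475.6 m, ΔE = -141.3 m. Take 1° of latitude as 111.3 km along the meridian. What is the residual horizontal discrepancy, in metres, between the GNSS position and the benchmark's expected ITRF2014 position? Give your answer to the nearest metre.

Observed coordinate differences: Δφ = -0.00391°, Δλ = -0.00237°.
Converting to metres (1° lat = 111300 m, cos φ = 0.493529): observed ΔN = -435.2 m, observed ΔE = -130.2 m.
Subtracting the expected shift leaves a residual of -435.2 − (-475.6) = 40.4 m north and -130.2 − (-141.3) = 11.1 m east.
Residual distance = √(40.4² + 11.1²) = 41.9 m.

42 m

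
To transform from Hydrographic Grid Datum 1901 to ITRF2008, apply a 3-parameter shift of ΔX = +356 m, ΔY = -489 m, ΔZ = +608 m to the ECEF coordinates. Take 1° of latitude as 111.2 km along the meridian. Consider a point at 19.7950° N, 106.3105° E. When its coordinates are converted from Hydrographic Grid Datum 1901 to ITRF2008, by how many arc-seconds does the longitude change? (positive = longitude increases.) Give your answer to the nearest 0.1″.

Δλ = -7.0″

sin φ = 0.338656, cos φ = 0.940910, sin λ = 0.959754, cos λ = -0.280843.
East component: ΔE = −sin λ·ΔX + cos λ·ΔY = −(0.959754)(356) + (-0.280843)(-489) = -204.34 m.
1° of latitude spans 111200 m; at latitude φ, 1° of longitude spans that × cos φ = 104629.2 m, so Δλ = -204.34 / 104629.2 × 3600 = -7.031″.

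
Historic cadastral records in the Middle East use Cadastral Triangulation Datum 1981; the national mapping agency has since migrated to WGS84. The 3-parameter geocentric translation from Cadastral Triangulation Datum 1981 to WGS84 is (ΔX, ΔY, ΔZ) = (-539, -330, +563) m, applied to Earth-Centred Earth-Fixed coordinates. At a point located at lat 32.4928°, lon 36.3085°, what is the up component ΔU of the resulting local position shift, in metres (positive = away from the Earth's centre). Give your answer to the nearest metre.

The local up (radial) axis is (cos φ cos λ, cos φ sin λ, sin φ), giving ΔU = -366.355 − 164.815 + 302.440 = -228.73 m.

ΔU = -229 m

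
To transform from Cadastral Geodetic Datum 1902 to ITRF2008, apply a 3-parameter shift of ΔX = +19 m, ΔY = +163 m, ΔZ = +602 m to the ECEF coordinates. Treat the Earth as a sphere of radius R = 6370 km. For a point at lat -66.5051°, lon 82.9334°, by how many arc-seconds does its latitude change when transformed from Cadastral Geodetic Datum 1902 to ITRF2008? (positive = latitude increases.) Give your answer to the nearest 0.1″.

Δφ = 12.6″

sin φ = -0.917096, cos φ = 0.398667, sin λ = 0.992404, cos λ = 0.123023.
North component: ΔN = −sin φ cos λ·ΔX − sin φ sin λ·ΔY + cos φ·ΔZ = −(-0.917096)(0.123023)(19) − (-0.917096)(0.992404)(163) + (0.398667)(602) = 390.49 m.
1° of latitude spans πR/180 = 111177 m, so Δφ = 390.49 / 111177 × 3600 = 12.644″.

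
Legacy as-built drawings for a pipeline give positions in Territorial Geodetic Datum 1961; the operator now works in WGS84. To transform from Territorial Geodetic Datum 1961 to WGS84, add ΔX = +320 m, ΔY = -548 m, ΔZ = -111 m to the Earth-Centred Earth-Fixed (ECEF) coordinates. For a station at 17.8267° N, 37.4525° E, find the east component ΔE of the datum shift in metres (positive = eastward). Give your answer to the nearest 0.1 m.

ΔE = -629.6 m

At φ = 17.8267°, λ = 37.4525°: sin φ = 0.306139, cos φ = 0.951987, sin λ = 0.608104, cos λ = 0.793858.
ΔE = −sin λ·ΔX + cos λ·ΔY = −(0.608104)·(320) + (0.793858)·(-548) = -629.63 m.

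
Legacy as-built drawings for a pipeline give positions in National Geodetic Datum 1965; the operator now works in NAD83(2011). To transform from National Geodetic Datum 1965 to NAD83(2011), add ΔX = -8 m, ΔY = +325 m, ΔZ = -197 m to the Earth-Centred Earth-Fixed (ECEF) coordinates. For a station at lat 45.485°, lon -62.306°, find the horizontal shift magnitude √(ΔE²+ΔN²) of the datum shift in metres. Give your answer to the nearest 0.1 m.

The local east axis at (φ, λ) is (−sin λ, cos λ, 0), so ΔE = −sin(-62.306°)·(-8) + cos(-62.306°)·325 = 143.96 m.
The local north axis is (−sin φ cos λ, −sin φ sin λ, cos φ), giving ΔN = 2.651 + 205.198 − 138.116 = 69.73 m.
Horizontal magnitude = √(ΔE² + ΔN²) = √(143.96² + 69.73²) = 159.96 m.

160.0 m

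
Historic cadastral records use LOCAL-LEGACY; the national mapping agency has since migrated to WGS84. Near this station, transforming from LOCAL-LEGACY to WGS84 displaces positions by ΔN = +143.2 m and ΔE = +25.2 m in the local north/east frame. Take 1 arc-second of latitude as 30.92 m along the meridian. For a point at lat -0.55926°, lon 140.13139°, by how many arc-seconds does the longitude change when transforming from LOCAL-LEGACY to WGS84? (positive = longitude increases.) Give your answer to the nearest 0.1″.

At latitude -0.55926°, cos φ = 0.999952.
1″ of longitude at this latitude = 30.92 × cos φ = 30.9185 m, so Δλ = 25.2 / 30.9185 = 0.815″.

Δλ = 0.8″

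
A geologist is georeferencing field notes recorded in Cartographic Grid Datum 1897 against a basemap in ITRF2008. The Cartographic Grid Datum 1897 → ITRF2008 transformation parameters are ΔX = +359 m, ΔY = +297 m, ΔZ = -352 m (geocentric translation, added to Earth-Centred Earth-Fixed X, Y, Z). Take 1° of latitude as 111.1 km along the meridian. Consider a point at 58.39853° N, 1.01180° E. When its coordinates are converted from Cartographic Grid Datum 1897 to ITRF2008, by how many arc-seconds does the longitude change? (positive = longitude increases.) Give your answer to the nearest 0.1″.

Δλ = 18.0″

sin φ = 0.851713, cos φ = 0.524008, sin λ = 0.017658, cos λ = 0.999844.
East component: ΔE = −sin λ·ΔX + cos λ·ΔY = −(0.017658)(359) + (0.999844)(297) = 290.61 m.
1° of latitude spans 111100 m; at latitude φ, 1° of longitude spans that × cos φ = 58217.3 m, so Δλ = 290.61 / 58217.3 × 3600 = 17.971″.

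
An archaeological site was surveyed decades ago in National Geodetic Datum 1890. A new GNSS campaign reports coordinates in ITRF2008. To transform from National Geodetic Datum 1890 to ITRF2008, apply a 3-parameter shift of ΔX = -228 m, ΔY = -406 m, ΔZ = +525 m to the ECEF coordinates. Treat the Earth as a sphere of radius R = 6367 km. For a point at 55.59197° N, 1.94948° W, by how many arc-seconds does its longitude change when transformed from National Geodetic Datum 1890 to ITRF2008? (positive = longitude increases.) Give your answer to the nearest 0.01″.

sin φ = 0.825034, cos φ = 0.565083, sin λ = -0.034018, cos λ = 0.999421.
East component: ΔE = −sin λ·ΔX + cos λ·ΔY = −(-0.034018)(-228) + (0.999421)(-406) = -413.52 m.
1° of latitude spans πR/180 = 111125 m; at latitude φ, 1° of longitude spans that × cos φ = 62794.9 m, so Δλ = -413.52 / 62794.9 × 3600 = -23.707″.

Δλ = -23.71″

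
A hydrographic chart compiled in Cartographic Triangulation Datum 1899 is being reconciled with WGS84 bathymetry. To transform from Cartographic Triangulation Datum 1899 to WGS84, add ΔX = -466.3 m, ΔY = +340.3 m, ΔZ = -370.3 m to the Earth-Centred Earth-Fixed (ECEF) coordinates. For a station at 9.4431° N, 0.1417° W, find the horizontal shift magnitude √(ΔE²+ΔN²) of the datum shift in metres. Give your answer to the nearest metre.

445 m

At φ = 9.4431°, λ = -0.1417°: sin φ = 0.164068, cos φ = 0.986449, sin λ = -0.002473, cos λ = 0.999997.
ΔE = −sin λ·ΔX + cos λ·ΔY = −(-0.002473)·(-466.3) + (0.999997)·(340.3) = 339.15 m.
ΔN = −sin φ cos λ·ΔX − sin φ sin λ·ΔY + cos φ·ΔZ = −(0.164068)(0.999997)(-466.3) − (0.164068)(-0.002473)(340.3) + (0.986449)(-370.3) = -288.64 m.
Horizontal magnitude = √(ΔE² + ΔN²) = √(339.15² + (-288.64)²) = 445.35 m.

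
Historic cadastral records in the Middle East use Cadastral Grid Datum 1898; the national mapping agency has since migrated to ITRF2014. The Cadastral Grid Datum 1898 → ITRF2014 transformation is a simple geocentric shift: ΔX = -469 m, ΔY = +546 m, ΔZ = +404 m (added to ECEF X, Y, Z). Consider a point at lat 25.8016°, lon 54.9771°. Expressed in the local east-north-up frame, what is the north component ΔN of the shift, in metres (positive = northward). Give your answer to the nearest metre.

ΔN = 286 m

The local north axis is (−sin φ cos λ, −sin φ sin λ, cos φ), giving ΔN = 117.154 − 194.617 + 363.724 = 286.26 m.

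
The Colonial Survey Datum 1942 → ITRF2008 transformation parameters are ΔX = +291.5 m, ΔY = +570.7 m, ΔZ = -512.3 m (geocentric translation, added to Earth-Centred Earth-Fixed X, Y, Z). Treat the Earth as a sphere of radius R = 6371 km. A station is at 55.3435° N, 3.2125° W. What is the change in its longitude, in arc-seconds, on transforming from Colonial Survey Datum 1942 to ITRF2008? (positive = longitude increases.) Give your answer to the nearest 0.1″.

Δλ = 33.4″

sin φ = 0.822576, cos φ = 0.568655, sin λ = -0.056039, cos λ = 0.998429.
East component: ΔE = −sin λ·ΔX + cos λ·ΔY = −(-0.056039)(291.5) + (0.998429)(570.7) = 586.14 m.
1° of latitude spans πR/180 = 111195 m; at latitude φ, 1° of longitude spans that × cos φ = 63231.6 m, so Δλ = 586.14 / 63231.6 × 3600 = 33.371″.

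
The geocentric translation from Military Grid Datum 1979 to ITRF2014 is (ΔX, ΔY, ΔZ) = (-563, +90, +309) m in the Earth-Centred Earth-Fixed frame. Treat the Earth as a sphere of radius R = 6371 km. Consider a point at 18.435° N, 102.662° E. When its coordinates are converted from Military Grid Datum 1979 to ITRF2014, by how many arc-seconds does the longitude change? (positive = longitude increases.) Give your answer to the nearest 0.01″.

sin φ = 0.316229, cos φ = 0.948683, sin λ = 0.975680, cos λ = -0.219199.
East component: ΔE = −sin λ·ΔX + cos λ·ΔY = −(0.975680)(-563) + (-0.219199)(90) = 529.58 m.
1° of latitude spans πR/180 = 111195 m; at latitude φ, 1° of longitude spans that × cos φ = 105488.7 m, so Δλ = 529.58 / 105488.7 × 3600 = 18.073″.

Δλ = 18.07″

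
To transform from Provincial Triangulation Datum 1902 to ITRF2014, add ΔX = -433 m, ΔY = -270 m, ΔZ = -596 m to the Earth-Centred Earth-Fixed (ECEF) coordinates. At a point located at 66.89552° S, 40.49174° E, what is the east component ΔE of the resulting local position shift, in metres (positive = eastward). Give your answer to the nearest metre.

ΔE = 76 m

The local east axis at (φ, λ) is (−sin λ, cos λ, 0), so ΔE = −sin(40.49174°)·(-433) + cos(40.49174°)·(-270) = 75.83 m.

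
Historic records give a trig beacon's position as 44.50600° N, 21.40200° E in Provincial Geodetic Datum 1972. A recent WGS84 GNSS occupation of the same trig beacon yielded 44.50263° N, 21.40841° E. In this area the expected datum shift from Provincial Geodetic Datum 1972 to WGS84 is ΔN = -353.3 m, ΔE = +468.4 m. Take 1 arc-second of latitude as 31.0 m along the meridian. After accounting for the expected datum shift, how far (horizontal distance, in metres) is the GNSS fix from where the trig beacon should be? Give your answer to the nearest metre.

Observed coordinate differences: Δφ = -0.00337°, Δλ = +0.00641°.
Converting to metres (1° lat = 111600 m, cos φ = 0.713177): observed ΔN = -376.1 m, observed ΔE = 510.2 m.
Subtracting the expected shift leaves a residual of -376.1 − (-353.3) = -22.8 m north and 510.2 − (468.4) = 41.8 m east.
Residual distance = √((-22.8)² + 41.8²) = 47.6 m.

48 m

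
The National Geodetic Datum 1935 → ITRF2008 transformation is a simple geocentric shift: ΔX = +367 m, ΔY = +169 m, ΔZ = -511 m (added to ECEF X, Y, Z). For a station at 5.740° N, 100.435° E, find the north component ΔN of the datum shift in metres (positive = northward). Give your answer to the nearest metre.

The local north axis is (−sin φ cos λ, −sin φ sin λ, cos φ), giving ΔN = 6.648 − 16.623 − 508.438 = -518.41 m.

ΔN = -518 m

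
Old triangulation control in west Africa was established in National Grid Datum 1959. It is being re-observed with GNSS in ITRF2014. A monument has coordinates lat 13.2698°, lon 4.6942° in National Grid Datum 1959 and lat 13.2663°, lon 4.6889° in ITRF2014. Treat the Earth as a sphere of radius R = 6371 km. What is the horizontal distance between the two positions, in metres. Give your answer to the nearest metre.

693 m

Δφ = 13.2663° − 13.2698° = -0.0035°; Δλ = 4.6889° − 4.6942° = -0.0053°.
1° along a meridian = πR/180 = 111195 m.
ΔN = Δφ × 111195 = -389.2 m; ΔE = Δλ × 111195 × cos(13.2698°) = -0.0053 × 111195 × 0.973300 = -573.6 m.
Distance = √(ΔE² + ΔN²) = √((-573.6)² + (-389.2)²) = 693.2 m.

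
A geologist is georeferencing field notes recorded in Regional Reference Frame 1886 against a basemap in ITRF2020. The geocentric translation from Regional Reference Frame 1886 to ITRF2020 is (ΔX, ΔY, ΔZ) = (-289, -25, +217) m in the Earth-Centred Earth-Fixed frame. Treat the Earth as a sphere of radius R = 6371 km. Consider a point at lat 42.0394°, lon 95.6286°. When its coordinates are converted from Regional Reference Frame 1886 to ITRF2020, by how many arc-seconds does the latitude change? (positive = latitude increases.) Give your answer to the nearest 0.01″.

Δφ = 5.14″

sin φ = 0.669641, cos φ = 0.742685, sin λ = 0.995179, cos λ = -0.098080.
North component: ΔN = −sin φ cos λ·ΔX − sin φ sin λ·ΔY + cos φ·ΔZ = −(0.669641)(-0.098080)(-289) − (0.669641)(0.995179)(-25) + (0.742685)(217) = 158.84 m.
1° of latitude spans πR/180 = 111195 m, so Δφ = 158.84 / 111195 × 3600 = 5.143″.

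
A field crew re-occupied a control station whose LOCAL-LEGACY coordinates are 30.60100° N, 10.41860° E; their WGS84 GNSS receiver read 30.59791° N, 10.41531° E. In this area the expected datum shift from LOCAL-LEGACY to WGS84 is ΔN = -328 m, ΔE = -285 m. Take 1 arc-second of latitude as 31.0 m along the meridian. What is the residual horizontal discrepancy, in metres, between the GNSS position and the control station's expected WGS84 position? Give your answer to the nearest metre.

Observed coordinate differences: Δφ = -0.00309°, Δλ = -0.00329°.
Converting to metres (1° lat = 111600 m, cos φ = 0.860733): observed ΔN = -344.8 m, observed ΔE = -316.0 m.
Subtracting the expected shift leaves a residual of -344.8 − (-328) = -16.8 m north and -316.0 − (-285) = -31.0 m east.
Residual distance = √((-16.8)² + (-31.0)²) = 35.3 m.

35 m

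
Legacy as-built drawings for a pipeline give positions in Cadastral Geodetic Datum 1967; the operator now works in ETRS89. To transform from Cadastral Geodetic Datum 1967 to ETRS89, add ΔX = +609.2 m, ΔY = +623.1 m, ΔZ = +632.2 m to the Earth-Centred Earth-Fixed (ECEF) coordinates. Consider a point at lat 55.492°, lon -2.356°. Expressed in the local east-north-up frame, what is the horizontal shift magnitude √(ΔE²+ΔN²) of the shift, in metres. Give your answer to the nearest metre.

The local east axis at (φ, λ) is (−sin λ, cos λ, 0), so ΔE = −sin(-2.356°)·609.2 + cos(-2.356°)·623.1 = 647.62 m.
The local north axis is (−sin φ cos λ, −sin φ sin λ, cos φ), giving ΔN = -501.585 + 21.108 + 358.155 = -122.32 m.
Horizontal magnitude = √(ΔE² + ΔN²) = √(647.62² + (-122.32)²) = 659.07 m.

659 m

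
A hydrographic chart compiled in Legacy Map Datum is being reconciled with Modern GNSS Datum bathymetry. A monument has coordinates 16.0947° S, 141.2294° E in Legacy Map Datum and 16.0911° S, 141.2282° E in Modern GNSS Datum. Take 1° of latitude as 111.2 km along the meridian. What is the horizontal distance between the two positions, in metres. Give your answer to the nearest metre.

Δφ = -16.0911° − -16.0947° = +0.0036°; Δλ = 141.2282° − 141.2294° = -0.0012°.
ΔN = Δφ × 111200 = 400.3 m; ΔE = Δλ × 111200 × cos(-16.0947°) = -0.0012 × 111200 × 0.960805 = -128.2 m.
Distance = √(ΔE² + ΔN²) = √((-128.2)² + 400.3²) = 420.3 m.

420 m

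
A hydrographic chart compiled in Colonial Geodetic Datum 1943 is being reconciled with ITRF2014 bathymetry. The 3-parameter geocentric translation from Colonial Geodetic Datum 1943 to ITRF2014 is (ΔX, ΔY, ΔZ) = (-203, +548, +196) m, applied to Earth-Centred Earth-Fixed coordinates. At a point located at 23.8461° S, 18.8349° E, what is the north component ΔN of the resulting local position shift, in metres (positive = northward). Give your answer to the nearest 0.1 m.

ΔN = 173.1 m

The local north axis is (−sin φ cos λ, −sin φ sin λ, cos φ), giving ΔN = -77.675 + 71.524 + 179.268 = 173.12 m.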